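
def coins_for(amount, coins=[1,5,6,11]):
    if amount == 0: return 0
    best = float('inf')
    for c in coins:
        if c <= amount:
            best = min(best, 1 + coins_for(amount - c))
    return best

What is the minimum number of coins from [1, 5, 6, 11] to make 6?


Building up with DP:
coins_for(0) = 0
coins_for(1) = min(1+coins_for(0)=1+0=1) = 1
coins_for(2) = min(1+coins_for(1)=1+1=2) = 2
coins_for(3) = min(1+coins_for(2)=1+2=3) = 3
coins_for(4) = min(1+coins_for(3)=1+3=4) = 4
coins_for(5) = min(1+coins_for(4)=1+4=5, 1+coins_for(0)=1+0=1) = 1
coins_for(6) = min(1+coins_for(5)=1+1=2, 1+coins_for(1)=1+1=2, 1+coins_for(0)=1+0=1) = 1

1


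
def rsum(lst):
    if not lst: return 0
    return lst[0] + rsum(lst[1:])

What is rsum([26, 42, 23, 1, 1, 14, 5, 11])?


rsum([26, 42, 23, 1, 1, 14, 5, 11]) = 26 + rsum([42, 23, 1, 1, 14, 5, 11])
rsum([42, 23, 1, 1, 14, 5, 11]) = 42 + rsum([23, 1, 1, 14, 5, 11])
rsum([23, 1, 1, 14, 5, 11]) = 23 + rsum([1, 1, 14, 5, 11])
rsum([1, 1, 14, 5, 11]) = 1 + rsum([1, 14, 5, 11])
rsum([1, 14, 5, 11]) = 1 + rsum([14, 5, 11])
rsum([14, 5, 11]) = 14 + rsum([5, 11])
rsum([5, 11]) = 5 + rsum([11])
rsum([11]) = 11 + rsum([])
rsum([]) = 0  (base case)
Total: 26 + 42 + 23 + 1 + 1 + 14 + 5 + 11 + 0 = 123

123


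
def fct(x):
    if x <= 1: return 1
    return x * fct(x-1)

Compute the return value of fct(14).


fct(14)
= 14 * fct(13)
= 14 * 13 * fct(12)
= 14 * 13 * 12 * fct(11)
= 14 * 13 * 12 * 11 * fct(10)
= 14 * 13 * 12 * 11 * 10 * fct(9)
= 14 * 13 * 12 * 11 * 10 * 9 * fct(8)
= 14 * 13 * 12 * 11 * 10 * 9 * 8 * fct(7)
= 14 * 13 * 12 * 11 * 10 * 9 * 8 * 7 * fct(6)
= 14 * 13 * 12 * 11 * 10 * 9 * 8 * 7 * 6 * fct(5)
= 14 * 13 * 12 * 11 * 10 * 9 * 8 * 7 * 6 * 5 * fct(4)
= 14 * 13 * 12 * 11 * 10 * 9 * 8 * 7 * 6 * 5 * 4 * fct(3)
= 14 * 13 * 12 * 11 * 10 * 9 * 8 * 7 * 6 * 5 * 4 * 3 * fct(2)
= 14 * 13 * 12 * 11 * 10 * 9 * 8 * 7 * 6 * 5 * 4 * 3 * 2 * fct(1)
= 14 * 13 * 12 * 11 * 10 * 9 * 8 * 7 * 6 * 5 * 4 * 3 * 2 * 1
= 87178291200

87178291200


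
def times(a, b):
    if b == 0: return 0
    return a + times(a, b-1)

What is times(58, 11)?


times(58, 11) = 58 + times(58, 10)
times(58, 10) = 58 + times(58, 9)
times(58, 9) = 58 + times(58, 8)
times(58, 8) = 58 + times(58, 7)
times(58, 7) = 58 + times(58, 6)
times(58, 6) = 58 + times(58, 5)
times(58, 5) = 58 + times(58, 4)
times(58, 4) = 58 + times(58, 3)
times(58, 3) = 58 + times(58, 2)
times(58, 2) = 58 + times(58, 1)
times(58, 1) = 58 + times(58, 0)
times(58, 0) = 0  (base case)
Total: 58 + 58 + 58 + 58 + 58 + 58 + 58 + 58 + 58 + 58 + 58 + 0 = 638

638


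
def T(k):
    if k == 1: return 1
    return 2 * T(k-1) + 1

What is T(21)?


T(21) = 2 * T(20) + 1
T(20) = 2 * T(19) + 1
T(19) = 2 * T(18) + 1
T(18) = 2 * T(17) + 1
T(17) = 2 * T(16) + 1
T(16) = 2 * T(15) + 1
T(15) = 2 * T(14) + 1
T(14) = 2 * T(13) + 1
T(13) = 2 * T(12) + 1
T(12) = 2 * T(11) + 1
T(11) = 2 * T(10) + 1
T(10) = 2 * T(9) + 1
T(9) = 2 * T(8) + 1
T(8) = 2 * T(7) + 1
T(7) = 2 * T(6) + 1
T(6) = 2 * T(5) + 1
T(5) = 2 * T(4) + 1
T(4) = 2 * T(3) + 1
T(3) = 2 * T(2) + 1
T(2) = 2 * T(1) + 1
T(1) = 1  (base case)
T(2) = 2 * 1 + 1 = 3
T(3) = 2 * 3 + 1 = 7
T(4) = 2 * 7 + 1 = 15
T(5) = 2 * 15 + 1 = 31
T(6) = 2 * 31 + 1 = 63
T(7) = 2 * 63 + 1 = 127
T(8) = 2 * 127 + 1 = 255
T(9) = 2 * 255 + 1 = 511
T(10) = 2 * 511 + 1 = 1023
T(11) = 2 * 1023 + 1 = 2047
T(12) = 2 * 2047 + 1 = 4095
T(13) = 2 * 4095 + 1 = 8191
T(14) = 2 * 8191 + 1 = 16383
T(15) = 2 * 16383 + 1 = 32767
T(16) = 2 * 32767 + 1 = 65535
T(17) = 2 * 65535 + 1 = 131071
T(18) = 2 * 131071 + 1 = 262143
T(19) = 2 * 262143 + 1 = 524287
T(20) = 2 * 524287 + 1 = 1048575
T(21) = 2 * 1048575 + 1 = 2097151

2097151


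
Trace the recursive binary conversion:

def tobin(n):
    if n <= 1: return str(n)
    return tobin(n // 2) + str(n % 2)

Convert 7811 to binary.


tobin(7811) = tobin(3905) + '1'
tobin(3905) = tobin(1952) + '1'
tobin(1952) = tobin(976) + '0'
tobin(976) = tobin(488) + '0'
tobin(488) = tobin(244) + '0'
tobin(244) = tobin(122) + '0'
tobin(122) = tobin(61) + '0'
tobin(61) = tobin(30) + '1'
tobin(30) = tobin(15) + '0'
tobin(15) = tobin(7) + '1'
tobin(7) = tobin(3) + '1'
tobin(3) = tobin(1) + '1'
tobin(1) = '1'  (base case)
Concatenating: '1' + '1' + '1' + '1' + '0' + '1' + '0' + '0' + '0' + '0' + '0' + '1' + '1' = '1111010000011'

1111010000011


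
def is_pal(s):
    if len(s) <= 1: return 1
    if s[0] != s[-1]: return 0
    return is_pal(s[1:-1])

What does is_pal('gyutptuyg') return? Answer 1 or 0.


is_pal('gyutptuyg'): s[0]='g' == s[-1]='g' -> check is_pal('yutptuy')
is_pal('yutptuy'): s[0]='y' == s[-1]='y' -> check is_pal('utptu')
is_pal('utptu'): s[0]='u' == s[-1]='u' -> check is_pal('tpt')
is_pal('tpt'): s[0]='t' == s[-1]='t' -> check is_pal('p')
is_pal('p'): len <= 1 -> return 1  (base case)
Result: 1 (palindrome)

1


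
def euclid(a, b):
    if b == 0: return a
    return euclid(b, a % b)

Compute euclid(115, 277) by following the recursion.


euclid(115, 277) = euclid(277, 115)
euclid(277, 115) = euclid(115, 47)
euclid(115, 47) = euclid(47, 21)
euclid(47, 21) = euclid(21, 5)
euclid(21, 5) = euclid(5, 1)
euclid(5, 1) = euclid(1, 0)
euclid(1, 0) = 1  (base case)

1


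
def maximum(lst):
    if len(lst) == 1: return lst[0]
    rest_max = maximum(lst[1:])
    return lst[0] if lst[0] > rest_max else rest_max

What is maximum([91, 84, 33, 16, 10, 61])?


maximum([91, 84, 33, 16, 10, 61]): compare 91 with maximum([84, 33, 16, 10, 61])
maximum([84, 33, 16, 10, 61]): compare 84 with maximum([33, 16, 10, 61])
maximum([33, 16, 10, 61]): compare 33 with maximum([16, 10, 61])
maximum([16, 10, 61]): compare 16 with maximum([10, 61])
maximum([10, 61]): compare 10 with maximum([61])
maximum([61]) = 61  (base case)
Compare 10 with 61 -> 61
Compare 16 with 61 -> 61
Compare 33 with 61 -> 61
Compare 84 with 61 -> 84
Compare 91 with 84 -> 91

91


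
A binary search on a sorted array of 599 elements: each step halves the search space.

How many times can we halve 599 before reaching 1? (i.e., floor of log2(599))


599 / 2 = 299
299 / 2 = 149
149 / 2 = 74
74 / 2 = 37
37 / 2 = 18
18 / 2 = 9
9 / 2 = 4
4 / 2 = 2
2 / 2 = 1
Reached 1 after 9 halvings

9


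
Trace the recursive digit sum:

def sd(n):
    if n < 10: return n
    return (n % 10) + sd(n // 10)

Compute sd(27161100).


sd(27161100) = 0 + sd(2716110)
sd(2716110) = 0 + sd(271611)
sd(271611) = 1 + sd(27161)
sd(27161) = 1 + sd(2716)
sd(2716) = 6 + sd(271)
sd(271) = 1 + sd(27)
sd(27) = 7 + sd(2)
sd(2) = 2  (base case)
Total: 0 + 0 + 1 + 1 + 6 + 1 + 7 + 2 = 18

18


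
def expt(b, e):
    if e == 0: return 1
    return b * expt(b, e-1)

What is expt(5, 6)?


expt(5, 6)
= 5 * expt(5, 5)
= 5 * 5 * expt(5, 4)
= 5 * 5 * 5 * expt(5, 3)
= 5 * 5 * 5 * 5 * expt(5, 2)
= 5 * 5 * 5 * 5 * 5 * expt(5, 1)
= 5 * 5 * 5 * 5 * 5 * 5 * expt(5, 0)
= 5 * 5 * 5 * 5 * 5 * 5 * 1
= 15625

15625


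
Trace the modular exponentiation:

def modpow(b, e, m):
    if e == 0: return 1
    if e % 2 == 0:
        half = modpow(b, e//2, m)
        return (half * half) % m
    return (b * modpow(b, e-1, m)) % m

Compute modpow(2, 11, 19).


modpow(2, 11, 19): e is odd, compute modpow(2, 10, 19)
  modpow(2, 10, 19): e is even, compute modpow(2, 5, 19)
    modpow(2, 5, 19): e is odd, compute modpow(2, 4, 19)
      modpow(2, 4, 19): e is even, compute modpow(2, 2, 19)
        modpow(2, 2, 19): e is even, compute modpow(2, 1, 19)
          modpow(2, 1, 19): e is odd, compute modpow(2, 0, 19)
          modpow(2, 0, 19) = 1
          (2 * 1) % 19 = 2
        half=2, (2*2) % 19 = 4
      half=4, (4*4) % 19 = 16
    (2 * 16) % 19 = 13
  half=13, (13*13) % 19 = 17
(2 * 17) % 19 = 15

15


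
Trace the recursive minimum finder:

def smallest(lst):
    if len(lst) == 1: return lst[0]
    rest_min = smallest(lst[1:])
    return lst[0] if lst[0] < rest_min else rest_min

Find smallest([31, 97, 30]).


smallest([31, 97, 30]): compare 31 with smallest([97, 30])
smallest([97, 30]): compare 97 with smallest([30])
smallest([30]) = 30  (base case)
Compare 97 with 30 -> 30
Compare 31 with 30 -> 30

30


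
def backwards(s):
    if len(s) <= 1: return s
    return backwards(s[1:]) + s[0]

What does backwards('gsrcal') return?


backwards('gsrcal') = backwards('srcal') + 'g'
backwards('srcal') = backwards('rcal') + 's'
backwards('rcal') = backwards('cal') + 'r'
backwards('cal') = backwards('al') + 'c'
backwards('al') = backwards('l') + 'a'
backwards('l') = 'l'  (base case)
Concatenating: 'l' + 'a' + 'c' + 'r' + 's' + 'g' = 'lacrsg'

lacrsg


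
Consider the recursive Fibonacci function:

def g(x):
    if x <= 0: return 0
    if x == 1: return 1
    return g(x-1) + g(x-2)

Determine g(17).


Computing g(17) bottom-up:
g(0) = 0
g(1) = 1
g(2) = g(1) + g(0) = 1 + 0 = 1
g(3) = g(2) + g(1) = 1 + 1 = 2
g(4) = g(3) + g(2) = 2 + 1 = 3
g(5) = g(4) + g(3) = 3 + 2 = 5
g(6) = g(5) + g(4) = 5 + 3 = 8
g(7) = g(6) + g(5) = 8 + 5 = 13
g(8) = g(7) + g(6) = 13 + 8 = 21
g(9) = g(8) + g(7) = 21 + 13 = 34
g(10) = g(9) + g(8) = 34 + 21 = 55
g(11) = g(10) + g(9) = 55 + 34 = 89
g(12) = g(11) + g(10) = 89 + 55 = 144
g(13) = g(12) + g(11) = 144 + 89 = 233
g(14) = g(13) + g(12) = 233 + 144 = 377
g(15) = g(14) + g(13) = 377 + 233 = 610
g(16) = g(15) + g(14) = 610 + 377 = 987
g(17) = g(16) + g(15) = 987 + 610 = 1597

1597


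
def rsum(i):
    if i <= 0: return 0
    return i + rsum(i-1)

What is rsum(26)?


rsum(26)
= 26 + 25 + 24 + 23 + 22 + 21 + 20 + 19 + 18 + 17 + 16 + 15 + 14 + 13 + 12 + 11 + 10 + 9 + 8 + 7 + 6 + 5 + 4 + 3 + 2 + 1 + rsum(0)
= 26 + 25 + 24 + 23 + 22 + 21 + 20 + 19 + 18 + 17 + 16 + 15 + 14 + 13 + 12 + 11 + 10 + 9 + 8 + 7 + 6 + 5 + 4 + 3 + 2 + 1 + 0
= 351

351


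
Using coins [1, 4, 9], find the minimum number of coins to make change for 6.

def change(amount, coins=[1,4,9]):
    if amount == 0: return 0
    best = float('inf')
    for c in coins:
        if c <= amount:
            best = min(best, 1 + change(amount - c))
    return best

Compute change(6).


Building up with DP:
change(0) = 0
change(1) = min(1+change(0)=1+0=1) = 1
change(2) = min(1+change(1)=1+1=2) = 2
change(3) = min(1+change(2)=1+2=3) = 3
change(4) = min(1+change(3)=1+3=4, 1+change(0)=1+0=1) = 1
change(5) = min(1+change(4)=1+1=2, 1+change(1)=1+1=2) = 2
change(6) = min(1+change(5)=1+2=3, 1+change(2)=1+2=3) = 3

3


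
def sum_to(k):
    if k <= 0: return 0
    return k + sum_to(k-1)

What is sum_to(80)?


sum_to(80)
= 80 + 79 + 78 + 77 + 76 + 75 + 74 + 73 + 72 + 71 + 70 + 69 + 68 + 67 + 66 + 65 + 64 + 63 + 62 + 61 + 60 + 59 + 58 + 57 + 56 + 55 + 54 + 53 + 52 + 51 + 50 + 49 + 48 + 47 + 46 + 45 + 44 + 43 + 42 + 41 + 40 + 39 + 38 + 37 + 36 + 35 + 34 + 33 + 32 + 31 + 30 + 29 + 28 + 27 + 26 + 25 + 24 + 23 + 22 + 21 + 20 + 19 + 18 + 17 + 16 + 15 + 14 + 13 + 12 + 11 + 10 + 9 + 8 + 7 + 6 + 5 + 4 + 3 + 2 + 1 + sum_to(0)
= 80 + 79 + 78 + 77 + 76 + 75 + 74 + 73 + 72 + 71 + 70 + 69 + 68 + 67 + 66 + 65 + 64 + 63 + 62 + 61 + 60 + 59 + 58 + 57 + 56 + 55 + 54 + 53 + 52 + 51 + 50 + 49 + 48 + 47 + 46 + 45 + 44 + 43 + 42 + 41 + 40 + 39 + 38 + 37 + 36 + 35 + 34 + 33 + 32 + 31 + 30 + 29 + 28 + 27 + 26 + 25 + 24 + 23 + 22 + 21 + 20 + 19 + 18 + 17 + 16 + 15 + 14 + 13 + 12 + 11 + 10 + 9 + 8 + 7 + 6 + 5 + 4 + 3 + 2 + 1 + 0
= 3240

3240


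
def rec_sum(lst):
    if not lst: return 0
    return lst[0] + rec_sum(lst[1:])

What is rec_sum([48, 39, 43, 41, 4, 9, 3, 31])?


rec_sum([48, 39, 43, 41, 4, 9, 3, 31]) = 48 + rec_sum([39, 43, 41, 4, 9, 3, 31])
rec_sum([39, 43, 41, 4, 9, 3, 31]) = 39 + rec_sum([43, 41, 4, 9, 3, 31])
rec_sum([43, 41, 4, 9, 3, 31]) = 43 + rec_sum([41, 4, 9, 3, 31])
rec_sum([41, 4, 9, 3, 31]) = 41 + rec_sum([4, 9, 3, 31])
rec_sum([4, 9, 3, 31]) = 4 + rec_sum([9, 3, 31])
rec_sum([9, 3, 31]) = 9 + rec_sum([3, 31])
rec_sum([3, 31]) = 3 + rec_sum([31])
rec_sum([31]) = 31 + rec_sum([])
rec_sum([]) = 0  (base case)
Total: 48 + 39 + 43 + 41 + 4 + 9 + 3 + 31 + 0 = 218

218


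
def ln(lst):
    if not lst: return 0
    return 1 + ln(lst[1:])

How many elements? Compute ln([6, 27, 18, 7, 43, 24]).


ln([6, 27, 18, 7, 43, 24]) = 1 + ln([27, 18, 7, 43, 24])
ln([27, 18, 7, 43, 24]) = 1 + ln([18, 7, 43, 24])
ln([18, 7, 43, 24]) = 1 + ln([7, 43, 24])
ln([7, 43, 24]) = 1 + ln([43, 24])
ln([43, 24]) = 1 + ln([24])
ln([24]) = 1 + ln([])
ln([]) = 0  (base case)
Unwinding: 1 + 1 + 1 + 1 + 1 + 1 + 0 = 6

6


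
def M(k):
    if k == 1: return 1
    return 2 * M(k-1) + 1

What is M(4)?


M(4) = 2 * M(3) + 1
M(3) = 2 * M(2) + 1
M(2) = 2 * M(1) + 1
M(1) = 1  (base case)
M(2) = 2 * 1 + 1 = 3
M(3) = 2 * 3 + 1 = 7
M(4) = 2 * 7 + 1 = 15

15


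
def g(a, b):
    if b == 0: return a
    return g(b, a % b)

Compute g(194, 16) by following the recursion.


g(194, 16) = g(16, 2)
g(16, 2) = g(2, 0)
g(2, 0) = 2  (base case)

2


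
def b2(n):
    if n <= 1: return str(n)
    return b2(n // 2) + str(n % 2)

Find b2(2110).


b2(2110) = b2(1055) + '0'
b2(1055) = b2(527) + '1'
b2(527) = b2(263) + '1'
b2(263) = b2(131) + '1'
b2(131) = b2(65) + '1'
b2(65) = b2(32) + '1'
b2(32) = b2(16) + '0'
b2(16) = b2(8) + '0'
b2(8) = b2(4) + '0'
b2(4) = b2(2) + '0'
b2(2) = b2(1) + '0'
b2(1) = '1'  (base case)
Concatenating: '1' + '0' + '0' + '0' + '0' + '0' + '1' + '1' + '1' + '1' + '1' + '0' = '100000111110'

100000111110


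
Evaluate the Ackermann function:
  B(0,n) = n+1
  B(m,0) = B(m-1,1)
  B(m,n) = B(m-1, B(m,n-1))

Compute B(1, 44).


B(1, 44) = B(0, B(1, 43))
  B(1, 43) = B(0, B(1, 42))
    B(1, 42) = B(0, B(1, 41))
      B(1, 41) = B(0, B(1, 40))
        B(1, 40) = B(0, B(1, 39))
          B(1, 39) = B(0, B(1, 38))
          B(1, 38) = B(0, B(1, 37))
          B(1, 37) = B(0, B(1, 36))
          B(1, 36) = B(0, B(1, 35))
          B(1, 35) = B(0, B(1, 34))
          B(1, 34) = B(0, B(1, 33))
          B(1, 33) = B(0, B(1, 32))
          B(1, 32) = B(0, B(1, 31))
          B(1, 31) = B(0, B(1, 30))
          B(1, 30) = B(0, B(1, 29))
          B(1, 29) = B(0, B(1, 28))
          B(1, 28) = B(0, B(1, 27))
          B(1, 27) = B(0, B(1, 26))
          B(1, 26) = B(0, B(1, 25))
          B(1, 25) = B(0, B(1, 24))
          B(1, 24) = B(0, B(1, 23))
          B(1, 23) = B(0, B(1, 22))
          B(1, 22) = B(0, B(1, 21))
          B(1, 21) = B(0, B(1, 20))
          B(1, 20) = B(0, B(1, 19))
... (trace truncated)
Result: B(1, 44) = 46

46


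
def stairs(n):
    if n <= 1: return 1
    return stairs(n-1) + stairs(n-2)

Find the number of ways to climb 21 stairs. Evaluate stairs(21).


Building up from base cases:
stairs(0) = 1
stairs(1) = 1
stairs(2) = stairs(1) + stairs(0) = 1 + 1 = 2
stairs(3) = stairs(2) + stairs(1) = 2 + 1 = 3
stairs(4) = stairs(3) + stairs(2) = 3 + 2 = 5
stairs(5) = stairs(4) + stairs(3) = 5 + 3 = 8
stairs(6) = stairs(5) + stairs(4) = 8 + 5 = 13
stairs(7) = stairs(6) + stairs(5) = 13 + 8 = 21
stairs(8) = stairs(7) + stairs(6) = 21 + 13 = 34
stairs(9) = stairs(8) + stairs(7) = 34 + 21 = 55
stairs(10) = stairs(9) + stairs(8) = 55 + 34 = 89
stairs(11) = stairs(10) + stairs(9) = 89 + 55 = 144
stairs(12) = stairs(11) + stairs(10) = 144 + 89 = 233
stairs(13) = stairs(12) + stairs(11) = 233 + 144 = 377
stairs(14) = stairs(13) + stairs(12) = 377 + 233 = 610
stairs(15) = stairs(14) + stairs(13) = 610 + 377 = 987
stairs(16) = stairs(15) + stairs(14) = 987 + 610 = 1597
stairs(17) = stairs(16) + stairs(15) = 1597 + 987 = 2584
stairs(18) = stairs(17) + stairs(16) = 2584 + 1597 = 4181
stairs(19) = stairs(18) + stairs(17) = 4181 + 2584 = 6765
stairs(20) = stairs(19) + stairs(18) = 6765 + 4181 = 10946
stairs(21) = stairs(20) + stairs(19) = 10946 + 6765 = 17711

17711


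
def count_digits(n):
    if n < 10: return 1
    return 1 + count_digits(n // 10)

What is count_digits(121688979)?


count_digits(121688979) = 1 + count_digits(12168897)
count_digits(12168897) = 1 + count_digits(1216889)
count_digits(1216889) = 1 + count_digits(121688)
count_digits(121688) = 1 + count_digits(12168)
count_digits(12168) = 1 + count_digits(1216)
count_digits(1216) = 1 + count_digits(121)
count_digits(121) = 1 + count_digits(12)
count_digits(12) = 1 + count_digits(1)
count_digits(1) = 1  (base case: 1 < 10)
Unwinding: 1 + 1 + 1 + 1 + 1 + 1 + 1 + 1 + 1 = 9

9


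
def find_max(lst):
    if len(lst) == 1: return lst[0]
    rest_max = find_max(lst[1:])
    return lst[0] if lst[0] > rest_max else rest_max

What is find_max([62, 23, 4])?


find_max([62, 23, 4]): compare 62 with find_max([23, 4])
find_max([23, 4]): compare 23 with find_max([4])
find_max([4]) = 4  (base case)
Compare 23 with 4 -> 23
Compare 62 with 23 -> 62

62


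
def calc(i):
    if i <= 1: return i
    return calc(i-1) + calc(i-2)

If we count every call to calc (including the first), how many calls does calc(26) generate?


Let C(n) = total calls for calc(n)
C(0) = 1, C(1) = 1
C(2) = 1 + C(1) + C(0) = 1 + 1 + 1 = 3
C(3) = 1 + C(2) + C(1) = 1 + 3 + 1 = 5
C(4) = 1 + C(3) + C(2) = 1 + 5 + 3 = 9
C(5) = 1 + C(4) + C(3) = 1 + 9 + 5 = 15
C(6) = 1 + C(5) + C(4) = 1 + 15 + 9 = 25
C(7) = 1 + C(6) + C(5) = 1 + 25 + 15 = 41
C(8) = 1 + C(7) + C(6) = 1 + 41 + 25 = 67
C(9) = 1 + C(8) + C(7) = 1 + 67 + 41 = 109
C(10) = 1 + C(9) + C(8) = 1 + 109 + 67 = 177
C(11) = 1 + C(10) + C(9) = 1 + 177 + 109 = 287
C(12) = 1 + C(11) + C(10) = 1 + 287 + 177 = 465
C(13) = 1 + C(12) + C(11) = 1 + 465 + 287 = 753
C(14) = 1 + C(13) + C(12) = 1 + 753 + 465 = 1219
C(15) = 1 + C(14) + C(13) = 1 + 1219 + 753 = 1973
C(16) = 1 + C(15) + C(14) = 1 + 1973 + 1219 = 3193
C(17) = 1 + C(16) + C(15) = 1 + 3193 + 1973 = 5167
C(18) = 1 + C(17) + C(16) = 1 + 5167 + 3193 = 8361
C(19) = 1 + C(18) + C(17) = 1 + 8361 + 5167 = 13529
C(20) = 1 + C(19) + C(18) = 1 + 13529 + 8361 = 21891
C(21) = 1 + C(20) + C(19) = 1 + 21891 + 13529 = 35421
C(22) = 1 + C(21) + C(20) = 1 + 35421 + 21891 = 57313
C(23) = 1 + C(22) + C(21) = 1 + 57313 + 35421 = 92735
C(24) = 1 + C(23) + C(22) = 1 + 92735 + 57313 = 150049
C(25) = 1 + C(24) + C(23) = 1 + 150049 + 92735 = 242785
C(26) = 1 + C(25) + C(24) = 1 + 242785 + 150049 = 392835

392835


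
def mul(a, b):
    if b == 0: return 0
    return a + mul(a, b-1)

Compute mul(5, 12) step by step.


mul(5, 12) = 5 + mul(5, 11)
mul(5, 11) = 5 + mul(5, 10)
mul(5, 10) = 5 + mul(5, 9)
mul(5, 9) = 5 + mul(5, 8)
mul(5, 8) = 5 + mul(5, 7)
mul(5, 7) = 5 + mul(5, 6)
mul(5, 6) = 5 + mul(5, 5)
mul(5, 5) = 5 + mul(5, 4)
mul(5, 4) = 5 + mul(5, 3)
mul(5, 3) = 5 + mul(5, 2)
mul(5, 2) = 5 + mul(5, 1)
mul(5, 1) = 5 + mul(5, 0)
mul(5, 0) = 0  (base case)
Total: 5 + 5 + 5 + 5 + 5 + 5 + 5 + 5 + 5 + 5 + 5 + 5 + 0 = 60

60


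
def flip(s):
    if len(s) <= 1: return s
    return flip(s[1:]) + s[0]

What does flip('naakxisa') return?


flip('naakxisa') = flip('aakxisa') + 'n'
flip('aakxisa') = flip('akxisa') + 'a'
flip('akxisa') = flip('kxisa') + 'a'
flip('kxisa') = flip('xisa') + 'k'
flip('xisa') = flip('isa') + 'x'
flip('isa') = flip('sa') + 'i'
flip('sa') = flip('a') + 's'
flip('a') = 'a'  (base case)
Concatenating: 'a' + 's' + 'i' + 'x' + 'k' + 'a' + 'a' + 'n' = 'asixkaan'

asixkaan


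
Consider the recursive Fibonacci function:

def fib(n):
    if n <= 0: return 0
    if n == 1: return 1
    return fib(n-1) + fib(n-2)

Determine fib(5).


Computing fib(5) bottom-up:
fib(0) = 0
fib(1) = 1
fib(2) = fib(1) + fib(0) = 1 + 0 = 1
fib(3) = fib(2) + fib(1) = 1 + 1 = 2
fib(4) = fib(3) + fib(2) = 2 + 1 = 3
fib(5) = fib(4) + fib(3) = 3 + 2 = 5

5


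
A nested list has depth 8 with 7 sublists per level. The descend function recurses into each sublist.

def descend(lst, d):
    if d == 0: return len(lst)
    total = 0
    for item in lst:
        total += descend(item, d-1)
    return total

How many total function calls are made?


At depth 0 (root): 1 call
At depth 1: each of 1 parents calls descend on 7 children = 7 calls
At depth 2: each of 7 parents calls descend on 7 children = 49 calls
At depth 3: each of 49 parents calls descend on 7 children = 343 calls
At depth 4: each of 343 parents calls descend on 7 children = 2401 calls
At depth 5: each of 2401 parents calls descend on 7 children = 16807 calls
At depth 6: each of 16807 parents calls descend on 7 children = 117649 calls
At depth 7: each of 117649 parents calls descend on 7 children = 823543 calls
At depth 8: each of 823543 parents calls descend on 7 children = 5764801 calls
Total: 1 + 7 + 49 + 343 + 2401 + 16807 + 117649 + 823543 + 5764801 = 6725601

6725601


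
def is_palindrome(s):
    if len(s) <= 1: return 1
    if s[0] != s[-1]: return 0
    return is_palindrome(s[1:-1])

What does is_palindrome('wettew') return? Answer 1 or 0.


is_palindrome('wettew'): s[0]='w' == s[-1]='w' -> check is_palindrome('ette')
is_palindrome('ette'): s[0]='e' == s[-1]='e' -> check is_palindrome('tt')
is_palindrome('tt'): s[0]='t' == s[-1]='t' -> check is_palindrome('')
is_palindrome(''): len <= 1 -> return 1  (base case)
Result: 1 (palindrome)

1


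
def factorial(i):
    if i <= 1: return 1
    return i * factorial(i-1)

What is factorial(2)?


factorial(2)
= 2 * factorial(1)
= 2 * 1
= 2

2


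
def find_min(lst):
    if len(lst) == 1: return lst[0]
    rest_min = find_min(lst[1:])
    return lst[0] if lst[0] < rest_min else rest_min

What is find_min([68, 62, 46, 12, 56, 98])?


find_min([68, 62, 46, 12, 56, 98]): compare 68 with find_min([62, 46, 12, 56, 98])
find_min([62, 46, 12, 56, 98]): compare 62 with find_min([46, 12, 56, 98])
find_min([46, 12, 56, 98]): compare 46 with find_min([12, 56, 98])
find_min([12, 56, 98]): compare 12 with find_min([56, 98])
find_min([56, 98]): compare 56 with find_min([98])
find_min([98]) = 98  (base case)
Compare 56 with 98 -> 56
Compare 12 with 56 -> 12
Compare 46 with 12 -> 12
Compare 62 with 12 -> 12
Compare 68 with 12 -> 12

12


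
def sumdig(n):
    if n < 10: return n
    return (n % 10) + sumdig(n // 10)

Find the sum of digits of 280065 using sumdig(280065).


sumdig(280065) = 5 + sumdig(28006)
sumdig(28006) = 6 + sumdig(2800)
sumdig(2800) = 0 + sumdig(280)
sumdig(280) = 0 + sumdig(28)
sumdig(28) = 8 + sumdig(2)
sumdig(2) = 2  (base case)
Total: 5 + 6 + 0 + 0 + 8 + 2 = 21

21


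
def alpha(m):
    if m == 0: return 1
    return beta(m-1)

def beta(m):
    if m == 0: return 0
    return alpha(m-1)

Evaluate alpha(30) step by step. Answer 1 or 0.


alpha(30) = beta(29)
beta(29) = alpha(28)
alpha(28) = beta(27)
beta(27) = alpha(26)
alpha(26) = beta(25)
beta(25) = alpha(24)
alpha(24) = beta(23)
beta(23) = alpha(22)
alpha(22) = beta(21)
beta(21) = alpha(20)
alpha(20) = beta(19)
beta(19) = alpha(18)
alpha(18) = beta(17)
beta(17) = alpha(16)
alpha(16) = beta(15)
beta(15) = alpha(14)
alpha(14) = beta(13)
beta(13) = alpha(12)
alpha(12) = beta(11)
beta(11) = alpha(10)
alpha(10) = beta(9)
beta(9) = alpha(8)
alpha(8) = beta(7)
beta(7) = alpha(6)
alpha(6) = beta(5)
beta(5) = alpha(4)
alpha(4) = beta(3)
beta(3) = alpha(2)
alpha(2) = beta(1)
beta(1) = alpha(0)
alpha(0) = 1  (base case)
Result: 1

1


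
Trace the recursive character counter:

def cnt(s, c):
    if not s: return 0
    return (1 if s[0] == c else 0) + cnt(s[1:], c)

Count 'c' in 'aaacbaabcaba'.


s[0]='a' != 'c' -> 0
s[0]='a' != 'c' -> 0
s[0]='a' != 'c' -> 0
s[0]='c' == 'c' -> 1
s[0]='b' != 'c' -> 0
s[0]='a' != 'c' -> 0
s[0]='a' != 'c' -> 0
s[0]='b' != 'c' -> 0
s[0]='c' == 'c' -> 1
s[0]='a' != 'c' -> 0
s[0]='b' != 'c' -> 0
s[0]='a' != 'c' -> 0
Sum: 0 + 0 + 0 + 1 + 0 + 0 + 0 + 0 + 1 + 0 + 0 + 0 = 2

2


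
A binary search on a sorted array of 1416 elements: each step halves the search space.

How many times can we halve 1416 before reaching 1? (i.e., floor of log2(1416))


1416 / 2 = 708
708 / 2 = 354
354 / 2 = 177
177 / 2 = 88
88 / 2 = 44
44 / 2 = 22
22 / 2 = 11
11 / 2 = 5
5 / 2 = 2
2 / 2 = 1
Reached 1 after 10 halvings

10


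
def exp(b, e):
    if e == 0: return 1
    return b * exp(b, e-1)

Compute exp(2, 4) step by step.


exp(2, 4)
= 2 * exp(2, 3)
= 2 * 2 * exp(2, 2)
= 2 * 2 * 2 * exp(2, 1)
= 2 * 2 * 2 * 2 * exp(2, 0)
= 2 * 2 * 2 * 2 * 1
= 16

16


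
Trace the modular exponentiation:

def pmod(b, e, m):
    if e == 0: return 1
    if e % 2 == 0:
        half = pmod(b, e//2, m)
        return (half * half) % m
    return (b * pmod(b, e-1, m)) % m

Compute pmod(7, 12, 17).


pmod(7, 12, 17): e is even, compute pmod(7, 6, 17)
  pmod(7, 6, 17): e is even, compute pmod(7, 3, 17)
    pmod(7, 3, 17): e is odd, compute pmod(7, 2, 17)
      pmod(7, 2, 17): e is even, compute pmod(7, 1, 17)
        pmod(7, 1, 17): e is odd, compute pmod(7, 0, 17)
          pmod(7, 0, 17) = 1
        (7 * 1) % 17 = 7
      half=7, (7*7) % 17 = 15
    (7 * 15) % 17 = 3
  half=3, (3*3) % 17 = 9
half=9, (9*9) % 17 = 13

13


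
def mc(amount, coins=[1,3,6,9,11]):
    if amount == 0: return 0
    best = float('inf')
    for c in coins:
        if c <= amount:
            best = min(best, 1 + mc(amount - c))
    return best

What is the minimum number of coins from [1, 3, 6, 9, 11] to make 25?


Building up with DP:
mc(0) = 0
mc(1) = min(1+mc(0)=1+0=1) = 1
mc(2) = min(1+mc(1)=1+1=2) = 2
mc(3) = min(1+mc(2)=1+2=3, 1+mc(0)=1+0=1) = 1
mc(4) = min(1+mc(3)=1+1=2, 1+mc(1)=1+1=2) = 2
mc(5) = min(1+mc(4)=1+2=3, 1+mc(2)=1+2=3) = 3
mc(6) = min(1+mc(5)=1+3=4, 1+mc(3)=1+1=2, 1+mc(0)=1+0=1) = 1
mc(7) = min(1+mc(6)=1+1=2, 1+mc(4)=1+2=3, 1+mc(1)=1+1=2) = 2
mc(8) = min(1+mc(7)=1+2=3, 1+mc(5)=1+3=4, 1+mc(2)=1+2=3) = 3
mc(9) = min(1+mc(8)=1+3=4, 1+mc(6)=1+1=2, 1+mc(3)=1+1=2, 1+mc(0)=1+0=1) = 1
mc(10) = min(1+mc(9)=1+1=2, 1+mc(7)=1+2=3, 1+mc(4)=1+2=3, 1+mc(1)=1+1=2) = 2
mc(11) = min(1+mc(10)=1+2=3, 1+mc(8)=1+3=4, 1+mc(5)=1+3=4, 1+mc(2)=1+2=3, 1+mc(0)=1+0=1) = 1
mc(12) = min(1+mc(11)=1+1=2, 1+mc(9)=1+1=2, 1+mc(6)=1+1=2, 1+mc(3)=1+1=2, 1+mc(1)=1+1=2) = 2
mc(13) = min(1+mc(12)=1+2=3, 1+mc(10)=1+2=3, 1+mc(7)=1+2=3, 1+mc(4)=1+2=3, 1+mc(2)=1+2=3) = 3
mc(14) = min(1+mc(13)=1+3=4, 1+mc(11)=1+1=2, 1+mc(8)=1+3=4, 1+mc(5)=1+3=4, 1+mc(3)=1+1=2) = 2
mc(15) = min(1+mc(14)=1+2=3, 1+mc(12)=1+2=3, 1+mc(9)=1+1=2, 1+mc(6)=1+1=2, 1+mc(4)=1+2=3) = 2
mc(16) = min(1+mc(15)=1+2=3, 1+mc(13)=1+3=4, 1+mc(10)=1+2=3, 1+mc(7)=1+2=3, 1+mc(5)=1+3=4) = 3
mc(17) = min(1+mc(16)=1+3=4, 1+mc(14)=1+2=3, 1+mc(11)=1+1=2, 1+mc(8)=1+3=4, 1+mc(6)=1+1=2) = 2
mc(18) = min(1+mc(17)=1+2=3, 1+mc(15)=1+2=3, 1+mc(12)=1+2=3, 1+mc(9)=1+1=2, 1+mc(7)=1+2=3) = 2
mc(19) = min(1+mc(18)=1+2=3, 1+mc(16)=1+3=4, 1+mc(13)=1+3=4, 1+mc(10)=1+2=3, 1+mc(8)=1+3=4) = 3
mc(20) = min(1+mc(19)=1+3=4, 1+mc(17)=1+2=3, 1+mc(14)=1+2=3, 1+mc(11)=1+1=2, 1+mc(9)=1+1=2) = 2
mc(21) = min(1+mc(20)=1+2=3, 1+mc(18)=1+2=3, 1+mc(15)=1+2=3, 1+mc(12)=1+2=3, 1+mc(10)=1+2=3) = 3
mc(22) = min(1+mc(21)=1+3=4, 1+mc(19)=1+3=4, 1+mc(16)=1+3=4, 1+mc(13)=1+3=4, 1+mc(11)=1+1=2) = 2
mc(23) = min(1+mc(22)=1+2=3, 1+mc(20)=1+2=3, 1+mc(17)=1+2=3, 1+mc(14)=1+2=3, 1+mc(12)=1+2=3) = 3
mc(24) = min(1+mc(23)=1+3=4, 1+mc(21)=1+3=4, 1+mc(18)=1+2=3, 1+mc(15)=1+2=3, 1+mc(13)=1+3=4) = 3
mc(25) = min(1+mc(24)=1+3=4, 1+mc(22)=1+2=3, 1+mc(19)=1+3=4, 1+mc(16)=1+3=4, 1+mc(14)=1+2=3) = 3

3


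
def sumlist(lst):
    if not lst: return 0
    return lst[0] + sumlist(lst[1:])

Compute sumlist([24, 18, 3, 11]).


sumlist([24, 18, 3, 11]) = 24 + sumlist([18, 3, 11])
sumlist([18, 3, 11]) = 18 + sumlist([3, 11])
sumlist([3, 11]) = 3 + sumlist([11])
sumlist([11]) = 11 + sumlist([])
sumlist([]) = 0  (base case)
Total: 24 + 18 + 3 + 11 + 0 = 56

56


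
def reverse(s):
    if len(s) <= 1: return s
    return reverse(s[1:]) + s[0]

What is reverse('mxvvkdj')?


reverse('mxvvkdj') = reverse('xvvkdj') + 'm'
reverse('xvvkdj') = reverse('vvkdj') + 'x'
reverse('vvkdj') = reverse('vkdj') + 'v'
reverse('vkdj') = reverse('kdj') + 'v'
reverse('kdj') = reverse('dj') + 'k'
reverse('dj') = reverse('j') + 'd'
reverse('j') = 'j'  (base case)
Concatenating: 'j' + 'd' + 'k' + 'v' + 'v' + 'x' + 'm' = 'jdkvvxm'

jdkvvxm


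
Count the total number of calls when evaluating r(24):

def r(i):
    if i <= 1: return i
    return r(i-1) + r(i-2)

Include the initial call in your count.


Let C(n) = total calls for r(n)
C(0) = 1, C(1) = 1
C(2) = 1 + C(1) + C(0) = 1 + 1 + 1 = 3
C(3) = 1 + C(2) + C(1) = 1 + 3 + 1 = 5
C(4) = 1 + C(3) + C(2) = 1 + 5 + 3 = 9
C(5) = 1 + C(4) + C(3) = 1 + 9 + 5 = 15
C(6) = 1 + C(5) + C(4) = 1 + 15 + 9 = 25
C(7) = 1 + C(6) + C(5) = 1 + 25 + 15 = 41
C(8) = 1 + C(7) + C(6) = 1 + 41 + 25 = 67
C(9) = 1 + C(8) + C(7) = 1 + 67 + 41 = 109
C(10) = 1 + C(9) + C(8) = 1 + 109 + 67 = 177
C(11) = 1 + C(10) + C(9) = 1 + 177 + 109 = 287
C(12) = 1 + C(11) + C(10) = 1 + 287 + 177 = 465
C(13) = 1 + C(12) + C(11) = 1 + 465 + 287 = 753
C(14) = 1 + C(13) + C(12) = 1 + 753 + 465 = 1219
C(15) = 1 + C(14) + C(13) = 1 + 1219 + 753 = 1973
C(16) = 1 + C(15) + C(14) = 1 + 1973 + 1219 = 3193
C(17) = 1 + C(16) + C(15) = 1 + 3193 + 1973 = 5167
C(18) = 1 + C(17) + C(16) = 1 + 5167 + 3193 = 8361
C(19) = 1 + C(18) + C(17) = 1 + 8361 + 5167 = 13529
C(20) = 1 + C(19) + C(18) = 1 + 13529 + 8361 = 21891
C(21) = 1 + C(20) + C(19) = 1 + 21891 + 13529 = 35421
C(22) = 1 + C(21) + C(20) = 1 + 35421 + 21891 = 57313
C(23) = 1 + C(22) + C(21) = 1 + 57313 + 35421 = 92735
C(24) = 1 + C(23) + C(22) = 1 + 92735 + 57313 = 150049

150049


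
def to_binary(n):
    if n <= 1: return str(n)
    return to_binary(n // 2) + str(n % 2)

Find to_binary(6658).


to_binary(6658) = to_binary(3329) + '0'
to_binary(3329) = to_binary(1664) + '1'
to_binary(1664) = to_binary(832) + '0'
to_binary(832) = to_binary(416) + '0'
to_binary(416) = to_binary(208) + '0'
to_binary(208) = to_binary(104) + '0'
to_binary(104) = to_binary(52) + '0'
to_binary(52) = to_binary(26) + '0'
to_binary(26) = to_binary(13) + '0'
to_binary(13) = to_binary(6) + '1'
to_binary(6) = to_binary(3) + '0'
to_binary(3) = to_binary(1) + '1'
to_binary(1) = '1'  (base case)
Concatenating: '1' + '1' + '0' + '1' + '0' + '0' + '0' + '0' + '0' + '0' + '0' + '1' + '0' = '1101000000010'

1101000000010


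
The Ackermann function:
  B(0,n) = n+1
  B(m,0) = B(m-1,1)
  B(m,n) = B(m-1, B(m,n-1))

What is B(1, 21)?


B(1, 21) = B(0, B(1, 20))
  B(1, 20) = B(0, B(1, 19))
    B(1, 19) = B(0, B(1, 18))
      B(1, 18) = B(0, B(1, 17))
        B(1, 17) = B(0, B(1, 16))
          B(1, 16) = B(0, B(1, 15))
          B(1, 15) = B(0, B(1, 14))
          B(1, 14) = B(0, B(1, 13))
          B(1, 13) = B(0, B(1, 12))
          B(1, 12) = B(0, B(1, 11))
          B(1, 11) = B(0, B(1, 10))
          B(1, 10) = B(0, B(1, 9))
          B(1, 9) = B(0, B(1, 8))
          B(1, 8) = B(0, B(1, 7))
          B(1, 7) = B(0, B(1, 6))
          B(1, 6) = B(0, B(1, 5))
          B(1, 5) = B(0, B(1, 4))
          B(1, 4) = B(0, B(1, 3))
          B(1, 3) = B(0, B(1, 2))
          B(1, 2) = B(0, B(1, 1))
          B(1, 1) = B(0, B(1, 0))
          B(1, 0) = B(0, 1)
          B(0, 1) = 2
            = B(0, 2)
          B(0, 2) = 3
... (trace truncated)
Result: B(1, 21) = 23

23


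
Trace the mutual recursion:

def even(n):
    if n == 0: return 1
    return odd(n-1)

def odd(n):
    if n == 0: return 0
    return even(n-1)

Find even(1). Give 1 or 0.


even(1) = odd(0)
odd(0) = 0  (base case)
Result: 0

0


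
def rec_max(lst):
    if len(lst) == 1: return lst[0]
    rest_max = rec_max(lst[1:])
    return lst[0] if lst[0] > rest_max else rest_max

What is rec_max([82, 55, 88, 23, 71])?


rec_max([82, 55, 88, 23, 71]): compare 82 with rec_max([55, 88, 23, 71])
rec_max([55, 88, 23, 71]): compare 55 with rec_max([88, 23, 71])
rec_max([88, 23, 71]): compare 88 with rec_max([23, 71])
rec_max([23, 71]): compare 23 with rec_max([71])
rec_max([71]) = 71  (base case)
Compare 23 with 71 -> 71
Compare 88 with 71 -> 88
Compare 55 with 88 -> 88
Compare 82 with 88 -> 88

88


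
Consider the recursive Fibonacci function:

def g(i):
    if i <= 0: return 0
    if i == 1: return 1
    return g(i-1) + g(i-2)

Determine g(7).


Computing g(7) bottom-up:
g(0) = 0
g(1) = 1
g(2) = g(1) + g(0) = 1 + 0 = 1
g(3) = g(2) + g(1) = 1 + 1 = 2
g(4) = g(3) + g(2) = 2 + 1 = 3
g(5) = g(4) + g(3) = 3 + 2 = 5
g(6) = g(5) + g(4) = 5 + 3 = 8
g(7) = g(6) + g(5) = 8 + 5 = 13

13


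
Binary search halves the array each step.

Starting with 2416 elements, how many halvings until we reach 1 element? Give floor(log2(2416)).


2416 / 2 = 1208
1208 / 2 = 604
604 / 2 = 302
302 / 2 = 151
151 / 2 = 75
75 / 2 = 37
37 / 2 = 18
18 / 2 = 9
9 / 2 = 4
4 / 2 = 2
2 / 2 = 1
Reached 1 after 11 halvings

11


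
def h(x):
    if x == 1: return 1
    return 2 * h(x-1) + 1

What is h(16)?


h(16) = 2 * h(15) + 1
h(15) = 2 * h(14) + 1
h(14) = 2 * h(13) + 1
h(13) = 2 * h(12) + 1
h(12) = 2 * h(11) + 1
h(11) = 2 * h(10) + 1
h(10) = 2 * h(9) + 1
h(9) = 2 * h(8) + 1
h(8) = 2 * h(7) + 1
h(7) = 2 * h(6) + 1
h(6) = 2 * h(5) + 1
h(5) = 2 * h(4) + 1
h(4) = 2 * h(3) + 1
h(3) = 2 * h(2) + 1
h(2) = 2 * h(1) + 1
h(1) = 1  (base case)
h(2) = 2 * 1 + 1 = 3
h(3) = 2 * 3 + 1 = 7
h(4) = 2 * 7 + 1 = 15
h(5) = 2 * 15 + 1 = 31
h(6) = 2 * 31 + 1 = 63
h(7) = 2 * 63 + 1 = 127
h(8) = 2 * 127 + 1 = 255
h(9) = 2 * 255 + 1 = 511
h(10) = 2 * 511 + 1 = 1023
h(11) = 2 * 1023 + 1 = 2047
h(12) = 2 * 2047 + 1 = 4095
h(13) = 2 * 4095 + 1 = 8191
h(14) = 2 * 8191 + 1 = 16383
h(15) = 2 * 16383 + 1 = 32767
h(16) = 2 * 32767 + 1 = 65535

65535


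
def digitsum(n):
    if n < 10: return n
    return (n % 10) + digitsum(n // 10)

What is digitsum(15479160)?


digitsum(15479160) = 0 + digitsum(1547916)
digitsum(1547916) = 6 + digitsum(154791)
digitsum(154791) = 1 + digitsum(15479)
digitsum(15479) = 9 + digitsum(1547)
digitsum(1547) = 7 + digitsum(154)
digitsum(154) = 4 + digitsum(15)
digitsum(15) = 5 + digitsum(1)
digitsum(1) = 1  (base case)
Total: 0 + 6 + 1 + 9 + 7 + 4 + 5 + 1 = 33

33


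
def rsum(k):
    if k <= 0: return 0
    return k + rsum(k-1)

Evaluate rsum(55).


rsum(55)
= 55 + 54 + 53 + 52 + 51 + 50 + 49 + 48 + 47 + 46 + 45 + 44 + 43 + 42 + 41 + 40 + 39 + 38 + 37 + 36 + 35 + 34 + 33 + 32 + 31 + 30 + 29 + 28 + 27 + 26 + 25 + 24 + 23 + 22 + 21 + 20 + 19 + 18 + 17 + 16 + 15 + 14 + 13 + 12 + 11 + 10 + 9 + 8 + 7 + 6 + 5 + 4 + 3 + 2 + 1 + rsum(0)
= 55 + 54 + 53 + 52 + 51 + 50 + 49 + 48 + 47 + 46 + 45 + 44 + 43 + 42 + 41 + 40 + 39 + 38 + 37 + 36 + 35 + 34 + 33 + 32 + 31 + 30 + 29 + 28 + 27 + 26 + 25 + 24 + 23 + 22 + 21 + 20 + 19 + 18 + 17 + 16 + 15 + 14 + 13 + 12 + 11 + 10 + 9 + 8 + 7 + 6 + 5 + 4 + 3 + 2 + 1 + 0
= 1540

1540


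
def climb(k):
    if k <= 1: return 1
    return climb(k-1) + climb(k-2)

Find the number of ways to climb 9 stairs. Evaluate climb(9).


Building up from base cases:
climb(0) = 1
climb(1) = 1
climb(2) = climb(1) + climb(0) = 1 + 1 = 2
climb(3) = climb(2) + climb(1) = 2 + 1 = 3
climb(4) = climb(3) + climb(2) = 3 + 2 = 5
climb(5) = climb(4) + climb(3) = 5 + 3 = 8
climb(6) = climb(5) + climb(4) = 8 + 5 = 13
climb(7) = climb(6) + climb(5) = 13 + 8 = 21
climb(8) = climb(7) + climb(6) = 21 + 13 = 34
climb(9) = climb(8) + climb(7) = 34 + 21 = 55

55


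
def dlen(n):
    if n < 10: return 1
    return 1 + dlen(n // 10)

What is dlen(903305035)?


dlen(903305035) = 1 + dlen(90330503)
dlen(90330503) = 1 + dlen(9033050)
dlen(9033050) = 1 + dlen(903305)
dlen(903305) = 1 + dlen(90330)
dlen(90330) = 1 + dlen(9033)
dlen(9033) = 1 + dlen(903)
dlen(903) = 1 + dlen(90)
dlen(90) = 1 + dlen(9)
dlen(9) = 1  (base case: 9 < 10)
Unwinding: 1 + 1 + 1 + 1 + 1 + 1 + 1 + 1 + 1 = 9

9


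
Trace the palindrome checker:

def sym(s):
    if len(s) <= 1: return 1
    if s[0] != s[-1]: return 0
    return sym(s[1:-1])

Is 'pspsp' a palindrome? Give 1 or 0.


sym('pspsp'): s[0]='p' == s[-1]='p' -> check sym('sps')
sym('sps'): s[0]='s' == s[-1]='s' -> check sym('p')
sym('p'): len <= 1 -> return 1  (base case)
Result: 1 (palindrome)

1


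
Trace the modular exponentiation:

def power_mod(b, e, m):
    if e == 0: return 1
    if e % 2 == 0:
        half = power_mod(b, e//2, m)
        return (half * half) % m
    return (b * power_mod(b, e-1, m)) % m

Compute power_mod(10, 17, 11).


power_mod(10, 17, 11): e is odd, compute power_mod(10, 16, 11)
  power_mod(10, 16, 11): e is even, compute power_mod(10, 8, 11)
    power_mod(10, 8, 11): e is even, compute power_mod(10, 4, 11)
      power_mod(10, 4, 11): e is even, compute power_mod(10, 2, 11)
        power_mod(10, 2, 11): e is even, compute power_mod(10, 1, 11)
          power_mod(10, 1, 11): e is odd, compute power_mod(10, 0, 11)
          power_mod(10, 0, 11) = 1
          (10 * 1) % 11 = 10
        half=10, (10*10) % 11 = 1
      half=1, (1*1) % 11 = 1
    half=1, (1*1) % 11 = 1
  half=1, (1*1) % 11 = 1
(10 * 1) % 11 = 10

10


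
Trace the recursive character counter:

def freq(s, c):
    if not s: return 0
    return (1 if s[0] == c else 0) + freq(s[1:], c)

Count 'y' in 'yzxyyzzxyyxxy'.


s[0]='y' == 'y' -> 1
s[0]='z' != 'y' -> 0
s[0]='x' != 'y' -> 0
s[0]='y' == 'y' -> 1
s[0]='y' == 'y' -> 1
s[0]='z' != 'y' -> 0
s[0]='z' != 'y' -> 0
s[0]='x' != 'y' -> 0
s[0]='y' == 'y' -> 1
s[0]='y' == 'y' -> 1
s[0]='x' != 'y' -> 0
s[0]='x' != 'y' -> 0
s[0]='y' == 'y' -> 1
Sum: 1 + 0 + 0 + 1 + 1 + 0 + 0 + 0 + 1 + 1 + 0 + 0 + 1 = 6

6


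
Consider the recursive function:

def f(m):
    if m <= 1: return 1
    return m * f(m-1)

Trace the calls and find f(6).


f(6)
= 6 * f(5)
= 6 * 5 * f(4)
= 6 * 5 * 4 * f(3)
= 6 * 5 * 4 * 3 * f(2)
= 6 * 5 * 4 * 3 * 2 * f(1)
= 6 * 5 * 4 * 3 * 2 * 1
= 720

720


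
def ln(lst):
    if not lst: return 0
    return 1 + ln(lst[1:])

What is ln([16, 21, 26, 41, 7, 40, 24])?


ln([16, 21, 26, 41, 7, 40, 24]) = 1 + ln([21, 26, 41, 7, 40, 24])
ln([21, 26, 41, 7, 40, 24]) = 1 + ln([26, 41, 7, 40, 24])
ln([26, 41, 7, 40, 24]) = 1 + ln([41, 7, 40, 24])
ln([41, 7, 40, 24]) = 1 + ln([7, 40, 24])
ln([7, 40, 24]) = 1 + ln([40, 24])
ln([40, 24]) = 1 + ln([24])
ln([24]) = 1 + ln([])
ln([]) = 0  (base case)
Unwinding: 1 + 1 + 1 + 1 + 1 + 1 + 1 + 0 = 7

7


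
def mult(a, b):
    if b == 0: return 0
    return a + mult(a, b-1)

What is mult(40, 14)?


mult(40, 14) = 40 + mult(40, 13)
mult(40, 13) = 40 + mult(40, 12)
mult(40, 12) = 40 + mult(40, 11)
mult(40, 11) = 40 + mult(40, 10)
mult(40, 10) = 40 + mult(40, 9)
mult(40, 9) = 40 + mult(40, 8)
mult(40, 8) = 40 + mult(40, 7)
mult(40, 7) = 40 + mult(40, 6)
mult(40, 6) = 40 + mult(40, 5)
mult(40, 5) = 40 + mult(40, 4)
mult(40, 4) = 40 + mult(40, 3)
mult(40, 3) = 40 + mult(40, 2)
mult(40, 2) = 40 + mult(40, 1)
mult(40, 1) = 40 + mult(40, 0)
mult(40, 0) = 0  (base case)
Total: 40 + 40 + 40 + 40 + 40 + 40 + 40 + 40 + 40 + 40 + 40 + 40 + 40 + 40 + 0 = 560

560


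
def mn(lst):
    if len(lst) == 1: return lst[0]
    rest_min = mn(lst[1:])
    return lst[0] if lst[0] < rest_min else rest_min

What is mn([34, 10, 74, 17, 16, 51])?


mn([34, 10, 74, 17, 16, 51]): compare 34 with mn([10, 74, 17, 16, 51])
mn([10, 74, 17, 16, 51]): compare 10 with mn([74, 17, 16, 51])
mn([74, 17, 16, 51]): compare 74 with mn([17, 16, 51])
mn([17, 16, 51]): compare 17 with mn([16, 51])
mn([16, 51]): compare 16 with mn([51])
mn([51]) = 51  (base case)
Compare 16 with 51 -> 16
Compare 17 with 16 -> 16
Compare 74 with 16 -> 16
Compare 10 with 16 -> 10
Compare 34 with 10 -> 10

10


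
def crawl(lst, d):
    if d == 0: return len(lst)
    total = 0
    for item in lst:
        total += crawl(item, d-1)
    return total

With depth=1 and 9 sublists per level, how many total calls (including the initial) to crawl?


At depth 0 (root): 1 call
At depth 1: each of 1 parents calls crawl on 9 children = 9 calls
Total: 1 + 9 = 10

10


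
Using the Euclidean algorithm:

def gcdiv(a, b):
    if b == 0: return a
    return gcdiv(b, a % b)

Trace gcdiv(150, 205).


gcdiv(150, 205) = gcdiv(205, 150)
gcdiv(205, 150) = gcdiv(150, 55)
gcdiv(150, 55) = gcdiv(55, 40)
gcdiv(55, 40) = gcdiv(40, 15)
gcdiv(40, 15) = gcdiv(15, 10)
gcdiv(15, 10) = gcdiv(10, 5)
gcdiv(10, 5) = gcdiv(5, 0)
gcdiv(5, 0) = 5  (base case)

5


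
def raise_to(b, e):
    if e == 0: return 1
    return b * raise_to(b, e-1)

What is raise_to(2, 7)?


raise_to(2, 7)
= 2 * raise_to(2, 6)
= 2 * 2 * raise_to(2, 5)
= 2 * 2 * 2 * raise_to(2, 4)
= 2 * 2 * 2 * 2 * raise_to(2, 3)
= 2 * 2 * 2 * 2 * 2 * raise_to(2, 2)
= 2 * 2 * 2 * 2 * 2 * 2 * raise_to(2, 1)
= 2 * 2 * 2 * 2 * 2 * 2 * 2 * raise_to(2, 0)
= 2 * 2 * 2 * 2 * 2 * 2 * 2 * 1
= 128

128


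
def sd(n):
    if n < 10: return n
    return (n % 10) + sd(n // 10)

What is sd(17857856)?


sd(17857856) = 6 + sd(1785785)
sd(1785785) = 5 + sd(178578)
sd(178578) = 8 + sd(17857)
sd(17857) = 7 + sd(1785)
sd(1785) = 5 + sd(178)
sd(178) = 8 + sd(17)
sd(17) = 7 + sd(1)
sd(1) = 1  (base case)
Total: 6 + 5 + 8 + 7 + 5 + 8 + 7 + 1 = 47

47
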